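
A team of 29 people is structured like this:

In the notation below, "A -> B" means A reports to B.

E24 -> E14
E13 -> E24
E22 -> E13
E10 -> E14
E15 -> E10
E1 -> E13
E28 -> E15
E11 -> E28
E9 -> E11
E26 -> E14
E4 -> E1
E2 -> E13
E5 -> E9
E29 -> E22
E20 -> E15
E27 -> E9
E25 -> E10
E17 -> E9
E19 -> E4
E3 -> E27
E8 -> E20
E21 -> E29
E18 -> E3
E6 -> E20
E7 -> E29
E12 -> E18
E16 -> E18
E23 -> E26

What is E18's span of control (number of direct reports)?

E18 directly manages E12, E16. That is 2 direct reports.

2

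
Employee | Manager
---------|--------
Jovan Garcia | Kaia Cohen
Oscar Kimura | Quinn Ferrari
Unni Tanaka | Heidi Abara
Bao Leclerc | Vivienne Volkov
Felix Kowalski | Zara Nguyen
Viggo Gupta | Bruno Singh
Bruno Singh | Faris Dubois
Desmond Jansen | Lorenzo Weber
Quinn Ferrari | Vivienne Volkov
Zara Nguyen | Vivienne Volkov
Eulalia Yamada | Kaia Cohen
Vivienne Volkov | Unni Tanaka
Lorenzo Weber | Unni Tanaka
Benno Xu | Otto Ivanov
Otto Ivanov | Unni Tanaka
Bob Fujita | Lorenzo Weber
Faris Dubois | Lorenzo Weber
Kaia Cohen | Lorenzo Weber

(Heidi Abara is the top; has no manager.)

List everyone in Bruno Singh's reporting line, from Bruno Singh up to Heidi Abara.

Bruno Singh -> Faris Dubois -> Lorenzo Weber -> Unni Tanaka -> Heidi Abara

Bruno Singh reports to Faris Dubois. Faris Dubois reports to Lorenzo Weber. Lorenzo Weber reports to Unni Tanaka. Unni Tanaka reports to Heidi Abara. Heidi Abara is at the top.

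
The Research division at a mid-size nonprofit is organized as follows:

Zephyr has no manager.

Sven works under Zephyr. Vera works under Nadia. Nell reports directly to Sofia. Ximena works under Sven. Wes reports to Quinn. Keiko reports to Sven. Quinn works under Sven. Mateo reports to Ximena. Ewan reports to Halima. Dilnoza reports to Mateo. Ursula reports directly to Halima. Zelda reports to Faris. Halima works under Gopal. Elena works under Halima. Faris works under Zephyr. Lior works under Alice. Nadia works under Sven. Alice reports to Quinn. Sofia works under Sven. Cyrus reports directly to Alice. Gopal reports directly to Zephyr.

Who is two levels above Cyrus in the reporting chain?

Cyrus reports to Alice, and Alice reports to Quinn. So Cyrus's skip-level manager is Quinn.

Quinn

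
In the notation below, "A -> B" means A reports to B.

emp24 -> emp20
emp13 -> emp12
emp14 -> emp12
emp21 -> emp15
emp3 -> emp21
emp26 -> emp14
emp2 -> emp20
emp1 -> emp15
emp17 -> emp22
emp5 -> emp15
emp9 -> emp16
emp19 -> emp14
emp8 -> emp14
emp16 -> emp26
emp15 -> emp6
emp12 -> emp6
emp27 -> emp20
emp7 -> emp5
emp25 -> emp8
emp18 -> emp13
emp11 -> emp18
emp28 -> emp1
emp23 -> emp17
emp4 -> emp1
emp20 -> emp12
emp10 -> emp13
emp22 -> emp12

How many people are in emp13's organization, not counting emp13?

3

emp13 directly manages emp18, emp10. Under emp18: emp11 (1). emp10 has no reports. So emp13's organization is 2 direct reports plus everyone under them: 2 + 1 = 3.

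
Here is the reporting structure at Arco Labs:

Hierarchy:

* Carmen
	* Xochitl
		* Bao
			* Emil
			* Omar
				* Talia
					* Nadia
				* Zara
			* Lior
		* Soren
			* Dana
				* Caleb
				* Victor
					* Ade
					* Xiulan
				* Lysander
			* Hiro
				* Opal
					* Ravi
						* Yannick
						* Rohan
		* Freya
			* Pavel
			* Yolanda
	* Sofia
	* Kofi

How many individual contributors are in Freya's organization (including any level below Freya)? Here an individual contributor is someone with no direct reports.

The people in Freya's organization with no one reporting to them are Yolanda, Pavel. That is 2.

2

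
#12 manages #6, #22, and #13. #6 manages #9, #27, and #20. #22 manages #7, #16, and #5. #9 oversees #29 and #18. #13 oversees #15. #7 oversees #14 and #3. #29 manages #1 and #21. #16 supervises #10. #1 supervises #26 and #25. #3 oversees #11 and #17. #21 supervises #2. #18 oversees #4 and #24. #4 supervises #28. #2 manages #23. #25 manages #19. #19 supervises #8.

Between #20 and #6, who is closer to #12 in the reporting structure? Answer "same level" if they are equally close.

#20 is 2 levels below #12; #6 is 1. #6 is higher.

#6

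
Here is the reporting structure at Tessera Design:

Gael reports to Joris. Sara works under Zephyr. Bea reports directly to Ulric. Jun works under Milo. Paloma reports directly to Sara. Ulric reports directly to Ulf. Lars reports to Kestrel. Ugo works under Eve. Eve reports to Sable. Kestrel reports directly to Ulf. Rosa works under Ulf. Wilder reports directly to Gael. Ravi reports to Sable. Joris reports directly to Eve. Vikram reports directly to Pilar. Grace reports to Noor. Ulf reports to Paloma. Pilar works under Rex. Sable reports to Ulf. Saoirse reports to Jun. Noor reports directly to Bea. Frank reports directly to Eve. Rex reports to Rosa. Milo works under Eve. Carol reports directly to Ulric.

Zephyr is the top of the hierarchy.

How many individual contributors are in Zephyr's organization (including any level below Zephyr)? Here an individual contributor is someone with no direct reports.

The people in Zephyr's organization with no one reporting to them are Ravi, Ugo, Saoirse, Wilder, Frank, Vikram, Lars, Carol, Grace. That is 9.

9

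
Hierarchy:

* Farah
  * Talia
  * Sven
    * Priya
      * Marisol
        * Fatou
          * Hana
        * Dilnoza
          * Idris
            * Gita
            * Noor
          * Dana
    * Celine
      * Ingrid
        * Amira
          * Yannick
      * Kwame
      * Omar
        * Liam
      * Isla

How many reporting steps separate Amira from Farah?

4

Chain from Amira up to Farah: Amira → Ingrid → Celine → Sven → Farah. That is 4 steps up, so Amira is 4 levels below Farah.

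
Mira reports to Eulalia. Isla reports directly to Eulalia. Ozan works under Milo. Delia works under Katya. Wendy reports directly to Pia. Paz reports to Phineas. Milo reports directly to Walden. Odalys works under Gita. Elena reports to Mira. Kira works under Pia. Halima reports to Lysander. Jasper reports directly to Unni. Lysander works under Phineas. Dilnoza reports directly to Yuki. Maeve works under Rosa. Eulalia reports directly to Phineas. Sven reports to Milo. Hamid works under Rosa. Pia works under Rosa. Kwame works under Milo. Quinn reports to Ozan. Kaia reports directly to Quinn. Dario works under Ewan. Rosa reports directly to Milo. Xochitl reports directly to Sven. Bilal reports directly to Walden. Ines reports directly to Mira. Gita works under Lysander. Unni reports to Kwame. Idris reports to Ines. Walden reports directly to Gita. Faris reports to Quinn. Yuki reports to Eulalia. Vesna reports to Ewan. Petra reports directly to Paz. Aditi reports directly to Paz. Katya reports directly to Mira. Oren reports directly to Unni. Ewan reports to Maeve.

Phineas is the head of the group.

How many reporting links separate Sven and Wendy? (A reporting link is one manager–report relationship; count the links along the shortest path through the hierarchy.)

4

Sven is 1 level below Milo, and Wendy is 3 levels below Milo (their lowest common manager). The shortest path runs up from Sven to Milo and back down to Wendy: 1 + 3 = 4 links.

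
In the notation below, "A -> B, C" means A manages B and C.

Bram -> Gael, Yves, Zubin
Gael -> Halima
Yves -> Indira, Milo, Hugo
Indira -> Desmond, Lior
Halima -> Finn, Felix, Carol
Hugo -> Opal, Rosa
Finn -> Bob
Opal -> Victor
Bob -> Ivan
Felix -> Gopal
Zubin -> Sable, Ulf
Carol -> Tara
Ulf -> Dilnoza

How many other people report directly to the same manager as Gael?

2

Gael reports to Bram. Bram's other direct reports are Yves, Zubin — 2 peers.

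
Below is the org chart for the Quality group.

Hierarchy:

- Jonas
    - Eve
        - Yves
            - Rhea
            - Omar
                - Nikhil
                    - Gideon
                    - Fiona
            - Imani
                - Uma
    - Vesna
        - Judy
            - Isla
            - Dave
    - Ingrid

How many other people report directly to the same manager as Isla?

1

Isla reports to Judy. Judy's other direct reports are Dave — 1 peer.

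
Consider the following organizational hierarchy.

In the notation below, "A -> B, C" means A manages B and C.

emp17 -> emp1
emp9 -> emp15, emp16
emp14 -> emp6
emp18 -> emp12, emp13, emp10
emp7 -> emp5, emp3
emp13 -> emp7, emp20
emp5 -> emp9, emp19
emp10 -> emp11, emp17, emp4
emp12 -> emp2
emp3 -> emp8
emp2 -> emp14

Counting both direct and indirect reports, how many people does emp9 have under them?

2

emp9 directly manages emp15, emp16. emp15 has no reports. emp16 has no reports. So emp9's organization is 2 direct reports plus everyone under them: 1 + 1 = 2.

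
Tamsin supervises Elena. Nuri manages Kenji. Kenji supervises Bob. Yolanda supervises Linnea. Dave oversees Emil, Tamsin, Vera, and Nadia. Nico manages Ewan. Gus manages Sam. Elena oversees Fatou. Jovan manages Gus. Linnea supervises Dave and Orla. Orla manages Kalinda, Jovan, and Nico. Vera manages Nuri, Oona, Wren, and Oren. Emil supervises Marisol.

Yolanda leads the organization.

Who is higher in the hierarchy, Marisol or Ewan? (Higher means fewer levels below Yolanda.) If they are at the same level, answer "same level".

Both Marisol and Ewan are 4 levels below Yolanda.

same level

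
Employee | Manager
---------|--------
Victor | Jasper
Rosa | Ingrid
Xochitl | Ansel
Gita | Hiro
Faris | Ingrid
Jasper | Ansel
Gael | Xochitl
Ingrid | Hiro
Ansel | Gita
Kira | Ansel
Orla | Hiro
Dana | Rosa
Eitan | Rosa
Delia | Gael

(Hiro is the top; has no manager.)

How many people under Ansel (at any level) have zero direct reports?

The people in Ansel's organization with no one reporting to them are Delia, Kira, Victor. That is 3.

3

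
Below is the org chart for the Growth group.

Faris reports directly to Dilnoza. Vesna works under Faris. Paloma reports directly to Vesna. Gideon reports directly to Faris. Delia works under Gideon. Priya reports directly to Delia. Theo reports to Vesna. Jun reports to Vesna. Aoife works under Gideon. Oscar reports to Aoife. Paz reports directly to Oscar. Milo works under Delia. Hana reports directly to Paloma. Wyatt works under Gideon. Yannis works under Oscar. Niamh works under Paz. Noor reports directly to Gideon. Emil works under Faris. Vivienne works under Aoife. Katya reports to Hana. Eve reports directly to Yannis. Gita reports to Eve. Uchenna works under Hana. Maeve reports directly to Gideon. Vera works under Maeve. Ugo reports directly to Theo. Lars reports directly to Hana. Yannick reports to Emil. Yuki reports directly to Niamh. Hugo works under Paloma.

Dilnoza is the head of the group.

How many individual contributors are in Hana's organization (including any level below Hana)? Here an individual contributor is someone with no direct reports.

The people in Hana's organization with no one reporting to them are Lars, Uchenna, Katya. That is 3.

3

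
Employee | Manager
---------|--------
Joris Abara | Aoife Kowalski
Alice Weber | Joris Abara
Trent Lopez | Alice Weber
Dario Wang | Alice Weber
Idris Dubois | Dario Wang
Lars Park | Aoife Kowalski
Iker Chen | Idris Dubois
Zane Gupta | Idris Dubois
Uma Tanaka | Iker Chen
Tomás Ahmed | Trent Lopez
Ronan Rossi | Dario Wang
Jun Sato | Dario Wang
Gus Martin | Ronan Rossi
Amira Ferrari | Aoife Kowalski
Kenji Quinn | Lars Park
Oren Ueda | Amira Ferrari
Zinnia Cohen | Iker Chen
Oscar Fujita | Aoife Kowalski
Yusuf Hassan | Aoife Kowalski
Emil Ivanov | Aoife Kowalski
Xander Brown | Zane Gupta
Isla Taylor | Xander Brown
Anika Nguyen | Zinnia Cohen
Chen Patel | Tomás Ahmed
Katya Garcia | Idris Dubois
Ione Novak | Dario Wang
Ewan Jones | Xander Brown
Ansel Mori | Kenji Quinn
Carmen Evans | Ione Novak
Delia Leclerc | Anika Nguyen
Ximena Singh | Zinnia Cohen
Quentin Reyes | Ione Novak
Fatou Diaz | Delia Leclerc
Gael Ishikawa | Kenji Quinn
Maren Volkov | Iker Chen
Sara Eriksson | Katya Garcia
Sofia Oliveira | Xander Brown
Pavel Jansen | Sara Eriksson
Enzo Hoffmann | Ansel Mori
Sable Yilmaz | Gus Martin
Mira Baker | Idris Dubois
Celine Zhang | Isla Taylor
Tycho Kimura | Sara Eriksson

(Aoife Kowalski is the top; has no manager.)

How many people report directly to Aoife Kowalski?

Aoife Kowalski directly manages Joris Abara, Lars Park, Amira Ferrari, Oscar Fujita, Yusuf Hassan, Emil Ivanov. That is 6 direct reports.

6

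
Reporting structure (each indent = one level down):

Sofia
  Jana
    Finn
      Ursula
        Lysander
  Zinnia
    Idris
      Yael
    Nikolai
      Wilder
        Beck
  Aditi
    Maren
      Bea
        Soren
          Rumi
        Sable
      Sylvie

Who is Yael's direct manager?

Idris

Yael reports directly to Idris.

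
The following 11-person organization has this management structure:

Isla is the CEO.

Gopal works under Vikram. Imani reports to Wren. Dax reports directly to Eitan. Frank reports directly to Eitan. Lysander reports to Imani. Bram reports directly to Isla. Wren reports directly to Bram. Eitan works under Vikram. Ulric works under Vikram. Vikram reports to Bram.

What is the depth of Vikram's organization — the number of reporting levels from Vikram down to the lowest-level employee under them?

The longest chain under Vikram runs Vikram → Eitan → Frank, which is 2 levels below Vikram.

2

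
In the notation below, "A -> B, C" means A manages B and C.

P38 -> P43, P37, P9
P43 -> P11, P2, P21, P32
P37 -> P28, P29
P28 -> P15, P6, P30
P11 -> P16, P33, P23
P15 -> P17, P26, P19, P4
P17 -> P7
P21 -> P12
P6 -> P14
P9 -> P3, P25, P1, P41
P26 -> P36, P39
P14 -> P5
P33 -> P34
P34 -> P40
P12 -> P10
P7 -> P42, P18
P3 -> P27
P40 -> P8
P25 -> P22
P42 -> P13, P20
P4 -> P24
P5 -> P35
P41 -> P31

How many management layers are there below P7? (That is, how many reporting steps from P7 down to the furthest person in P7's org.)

The longest chain under P7 runs P7 → P42 → P20, which is 2 levels below P7.

2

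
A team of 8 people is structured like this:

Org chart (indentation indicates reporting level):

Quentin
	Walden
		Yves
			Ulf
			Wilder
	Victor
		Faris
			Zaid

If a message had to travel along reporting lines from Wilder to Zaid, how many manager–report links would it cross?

Wilder is 3 levels below Quentin, and Zaid is 3 levels below Quentin (their lowest common manager). The shortest path runs up from Wilder to Quentin and back down to Zaid: 3 + 3 = 6 links.

6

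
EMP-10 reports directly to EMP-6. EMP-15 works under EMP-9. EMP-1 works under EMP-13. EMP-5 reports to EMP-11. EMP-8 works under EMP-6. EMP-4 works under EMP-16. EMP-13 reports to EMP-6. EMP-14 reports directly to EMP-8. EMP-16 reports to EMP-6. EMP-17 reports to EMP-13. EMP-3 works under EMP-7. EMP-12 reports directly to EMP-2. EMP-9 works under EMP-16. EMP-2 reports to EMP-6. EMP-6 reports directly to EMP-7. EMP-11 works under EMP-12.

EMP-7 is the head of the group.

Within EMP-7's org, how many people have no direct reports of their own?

8

The people in EMP-7's organization with no one reporting to them are EMP-3, EMP-14, EMP-15, EMP-4, EMP-1, EMP-17, EMP-10, EMP-5. That is 8.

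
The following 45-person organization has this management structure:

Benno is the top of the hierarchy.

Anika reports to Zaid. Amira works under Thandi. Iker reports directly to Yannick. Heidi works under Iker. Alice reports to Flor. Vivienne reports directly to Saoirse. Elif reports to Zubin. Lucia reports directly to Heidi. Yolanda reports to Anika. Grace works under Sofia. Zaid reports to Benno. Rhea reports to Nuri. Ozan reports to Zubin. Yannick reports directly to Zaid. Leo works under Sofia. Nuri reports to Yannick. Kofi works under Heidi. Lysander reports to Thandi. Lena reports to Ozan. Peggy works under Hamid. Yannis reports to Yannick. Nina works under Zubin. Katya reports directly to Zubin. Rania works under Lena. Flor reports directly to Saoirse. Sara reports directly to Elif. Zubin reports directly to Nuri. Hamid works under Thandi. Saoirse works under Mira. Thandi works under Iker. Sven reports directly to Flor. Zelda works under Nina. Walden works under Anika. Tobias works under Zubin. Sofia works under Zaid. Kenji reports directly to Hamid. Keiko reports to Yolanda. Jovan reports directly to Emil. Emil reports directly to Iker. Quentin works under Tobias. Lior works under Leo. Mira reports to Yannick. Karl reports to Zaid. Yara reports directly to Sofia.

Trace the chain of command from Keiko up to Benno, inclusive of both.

Keiko reports to Yolanda. Yolanda reports to Anika. Anika reports to Zaid. Zaid reports to Benno. Benno is at the top.

Keiko -> Yolanda -> Anika -> Zaid -> Benno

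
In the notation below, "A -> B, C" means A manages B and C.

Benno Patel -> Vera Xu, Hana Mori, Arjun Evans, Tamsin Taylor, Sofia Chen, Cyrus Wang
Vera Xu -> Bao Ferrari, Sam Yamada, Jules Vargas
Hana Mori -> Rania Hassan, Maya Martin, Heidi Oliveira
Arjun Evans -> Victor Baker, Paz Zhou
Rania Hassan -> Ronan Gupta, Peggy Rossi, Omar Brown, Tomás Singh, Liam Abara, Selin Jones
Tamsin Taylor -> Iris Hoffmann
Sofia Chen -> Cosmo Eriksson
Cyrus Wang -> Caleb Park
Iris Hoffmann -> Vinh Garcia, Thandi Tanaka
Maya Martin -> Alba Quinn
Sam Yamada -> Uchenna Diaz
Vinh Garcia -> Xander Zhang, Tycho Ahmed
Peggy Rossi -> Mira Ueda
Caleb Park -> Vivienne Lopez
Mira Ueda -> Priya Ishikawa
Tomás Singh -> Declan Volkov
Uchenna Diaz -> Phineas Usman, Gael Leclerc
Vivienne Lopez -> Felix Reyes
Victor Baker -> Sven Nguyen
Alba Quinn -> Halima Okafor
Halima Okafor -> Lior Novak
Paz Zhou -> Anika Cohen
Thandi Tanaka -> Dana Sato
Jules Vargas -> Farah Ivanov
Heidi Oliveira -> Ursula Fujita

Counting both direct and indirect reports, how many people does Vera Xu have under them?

Vera Xu directly manages Bao Ferrari, Sam Yamada, Jules Vargas. Bao Ferrari has no reports. Under Sam Yamada: Uchenna Diaz, Gael Leclerc, Phineas Usman (3). Under Jules Vargas: Farah Ivanov (1). So Vera Xu's organization is 3 direct reports plus everyone under them: 1 + 4 + 2 = 7.

7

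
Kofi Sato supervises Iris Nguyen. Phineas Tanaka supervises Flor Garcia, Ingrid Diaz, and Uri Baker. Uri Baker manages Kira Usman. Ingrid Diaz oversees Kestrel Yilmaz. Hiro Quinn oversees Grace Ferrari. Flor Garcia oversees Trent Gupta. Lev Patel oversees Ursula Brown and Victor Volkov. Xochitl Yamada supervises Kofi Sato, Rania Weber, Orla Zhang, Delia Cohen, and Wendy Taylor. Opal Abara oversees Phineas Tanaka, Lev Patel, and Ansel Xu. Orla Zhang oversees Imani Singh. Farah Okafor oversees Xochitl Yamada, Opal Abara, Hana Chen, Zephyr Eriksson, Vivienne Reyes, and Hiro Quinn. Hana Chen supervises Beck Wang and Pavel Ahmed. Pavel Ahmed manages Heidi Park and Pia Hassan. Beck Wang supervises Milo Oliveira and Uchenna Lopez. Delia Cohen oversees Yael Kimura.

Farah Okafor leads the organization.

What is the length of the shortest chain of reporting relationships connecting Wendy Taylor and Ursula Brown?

Wendy Taylor is 2 levels below Farah Okafor, and Ursula Brown is 3 levels below Farah Okafor (their lowest common manager). The shortest path runs up from Wendy Taylor to Farah Okafor and back down to Ursula Brown: 2 + 3 = 5 links.

5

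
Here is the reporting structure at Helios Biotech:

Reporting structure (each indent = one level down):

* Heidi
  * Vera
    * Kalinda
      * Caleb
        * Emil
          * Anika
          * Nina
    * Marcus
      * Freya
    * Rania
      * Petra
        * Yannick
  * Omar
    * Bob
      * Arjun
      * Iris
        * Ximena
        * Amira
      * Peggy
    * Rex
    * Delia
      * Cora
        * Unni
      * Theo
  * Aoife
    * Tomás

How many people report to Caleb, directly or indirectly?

3

Caleb directly manages Emil. Under Emil: Nina, Anika (2). That's 3 in total.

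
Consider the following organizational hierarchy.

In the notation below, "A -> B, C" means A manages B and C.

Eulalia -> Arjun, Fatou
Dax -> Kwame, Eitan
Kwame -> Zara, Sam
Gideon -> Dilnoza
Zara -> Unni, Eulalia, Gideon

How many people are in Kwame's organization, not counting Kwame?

8

Kwame directly manages Zara, Sam. Under Zara: Gideon, Dilnoza, Eulalia, Fatou, Arjun, Unni (6). Sam has no reports. So Kwame's organization is 2 direct reports plus everyone under them: 7 + 1 = 8.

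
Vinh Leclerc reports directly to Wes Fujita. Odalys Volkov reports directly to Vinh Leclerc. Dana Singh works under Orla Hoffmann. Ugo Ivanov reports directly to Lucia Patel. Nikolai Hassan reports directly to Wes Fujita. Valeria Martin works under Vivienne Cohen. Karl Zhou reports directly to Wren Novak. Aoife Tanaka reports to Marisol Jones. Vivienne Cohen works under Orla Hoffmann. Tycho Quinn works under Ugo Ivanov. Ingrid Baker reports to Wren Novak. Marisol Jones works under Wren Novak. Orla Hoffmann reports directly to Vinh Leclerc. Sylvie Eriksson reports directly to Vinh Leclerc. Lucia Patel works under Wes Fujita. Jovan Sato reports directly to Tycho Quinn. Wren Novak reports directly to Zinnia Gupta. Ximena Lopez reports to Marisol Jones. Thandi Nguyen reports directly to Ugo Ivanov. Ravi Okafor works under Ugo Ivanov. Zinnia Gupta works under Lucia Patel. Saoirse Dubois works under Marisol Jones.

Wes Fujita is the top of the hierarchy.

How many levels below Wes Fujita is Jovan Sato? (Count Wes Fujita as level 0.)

Chain from Jovan Sato up to Wes Fujita: Jovan Sato → Tycho Quinn → Ugo Ivanov → Lucia Patel → Wes Fujita. That is 4 steps up, so Jovan Sato is 4 levels below Wes Fujita.

4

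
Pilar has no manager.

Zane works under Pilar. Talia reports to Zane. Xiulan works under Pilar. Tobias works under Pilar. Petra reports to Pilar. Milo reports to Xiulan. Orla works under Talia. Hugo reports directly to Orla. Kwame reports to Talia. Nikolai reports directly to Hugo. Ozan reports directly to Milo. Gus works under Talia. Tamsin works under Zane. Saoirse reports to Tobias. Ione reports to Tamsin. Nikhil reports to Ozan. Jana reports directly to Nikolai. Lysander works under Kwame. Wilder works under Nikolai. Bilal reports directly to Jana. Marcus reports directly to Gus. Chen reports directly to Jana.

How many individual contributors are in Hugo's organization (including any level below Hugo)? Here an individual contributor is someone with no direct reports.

The people in Hugo's organization with no one reporting to them are Wilder, Chen, Bilal. That is 3.

3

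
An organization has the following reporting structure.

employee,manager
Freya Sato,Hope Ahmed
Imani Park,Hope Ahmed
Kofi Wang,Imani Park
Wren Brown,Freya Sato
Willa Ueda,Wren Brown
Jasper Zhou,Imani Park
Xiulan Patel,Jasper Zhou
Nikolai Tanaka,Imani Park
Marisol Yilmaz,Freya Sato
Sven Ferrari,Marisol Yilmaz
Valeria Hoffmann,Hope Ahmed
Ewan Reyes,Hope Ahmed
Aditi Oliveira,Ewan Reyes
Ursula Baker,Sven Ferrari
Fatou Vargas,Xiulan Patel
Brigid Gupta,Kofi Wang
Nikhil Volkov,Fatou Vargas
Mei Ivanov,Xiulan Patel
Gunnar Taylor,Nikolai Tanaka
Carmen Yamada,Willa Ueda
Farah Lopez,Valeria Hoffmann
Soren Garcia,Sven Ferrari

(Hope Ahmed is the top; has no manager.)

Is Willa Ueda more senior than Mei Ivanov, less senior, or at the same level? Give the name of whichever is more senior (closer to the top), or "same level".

Willa Ueda is 3 levels below Hope Ahmed; Mei Ivanov is 4. Willa Ueda is higher.

Willa Ueda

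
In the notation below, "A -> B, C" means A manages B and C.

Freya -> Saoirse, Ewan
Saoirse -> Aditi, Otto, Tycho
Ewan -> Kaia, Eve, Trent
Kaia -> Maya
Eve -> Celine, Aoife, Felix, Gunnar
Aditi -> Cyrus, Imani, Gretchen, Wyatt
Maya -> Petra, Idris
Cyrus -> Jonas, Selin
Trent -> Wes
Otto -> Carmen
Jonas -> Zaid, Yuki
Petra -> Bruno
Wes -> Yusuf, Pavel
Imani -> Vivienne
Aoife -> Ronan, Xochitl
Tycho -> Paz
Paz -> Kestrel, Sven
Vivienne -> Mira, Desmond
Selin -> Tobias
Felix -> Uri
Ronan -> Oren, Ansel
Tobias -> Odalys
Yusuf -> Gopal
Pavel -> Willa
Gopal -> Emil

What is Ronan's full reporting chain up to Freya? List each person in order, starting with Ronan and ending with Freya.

Ronan -> Aoife -> Eve -> Ewan -> Freya

Ronan reports to Aoife. Aoife reports to Eve. Eve reports to Ewan. Ewan reports to Freya. Freya is at the top.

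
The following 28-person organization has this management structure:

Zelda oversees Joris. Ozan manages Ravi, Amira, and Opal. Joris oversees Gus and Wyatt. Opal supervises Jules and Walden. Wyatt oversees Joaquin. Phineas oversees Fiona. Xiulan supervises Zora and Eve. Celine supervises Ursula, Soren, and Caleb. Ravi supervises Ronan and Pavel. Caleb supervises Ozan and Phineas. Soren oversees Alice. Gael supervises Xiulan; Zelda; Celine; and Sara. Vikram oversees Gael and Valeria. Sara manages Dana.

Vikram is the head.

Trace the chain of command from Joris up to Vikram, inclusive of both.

Joris -> Zelda -> Gael -> Vikram

Joris reports to Zelda. Zelda reports to Gael. Gael reports to Vikram. Vikram is at the top.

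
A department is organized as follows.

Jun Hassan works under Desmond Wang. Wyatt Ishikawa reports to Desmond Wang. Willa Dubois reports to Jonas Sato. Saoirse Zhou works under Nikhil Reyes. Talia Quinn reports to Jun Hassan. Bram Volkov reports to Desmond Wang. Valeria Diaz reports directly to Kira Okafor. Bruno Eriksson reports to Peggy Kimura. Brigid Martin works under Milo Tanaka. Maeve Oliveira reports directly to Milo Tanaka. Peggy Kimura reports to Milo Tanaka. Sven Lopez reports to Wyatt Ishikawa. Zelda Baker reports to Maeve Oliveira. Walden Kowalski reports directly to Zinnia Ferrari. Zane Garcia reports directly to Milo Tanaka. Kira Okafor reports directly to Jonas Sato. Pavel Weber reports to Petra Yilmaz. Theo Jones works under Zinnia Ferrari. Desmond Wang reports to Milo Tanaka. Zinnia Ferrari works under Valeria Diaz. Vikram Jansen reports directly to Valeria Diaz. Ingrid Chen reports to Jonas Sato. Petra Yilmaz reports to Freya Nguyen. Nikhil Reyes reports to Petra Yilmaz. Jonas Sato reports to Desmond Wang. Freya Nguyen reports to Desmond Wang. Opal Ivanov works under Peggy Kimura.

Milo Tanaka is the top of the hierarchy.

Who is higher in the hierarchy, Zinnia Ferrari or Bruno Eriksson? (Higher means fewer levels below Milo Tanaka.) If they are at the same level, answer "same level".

Bruno Eriksson

Zinnia Ferrari is 5 levels below Milo Tanaka; Bruno Eriksson is 2. Bruno Eriksson is higher.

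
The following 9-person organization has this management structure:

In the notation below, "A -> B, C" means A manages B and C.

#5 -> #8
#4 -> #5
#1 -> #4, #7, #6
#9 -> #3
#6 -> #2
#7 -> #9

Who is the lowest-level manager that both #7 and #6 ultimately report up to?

#1

#7's chain of managers is #1. #6's chain of managers is #1. The first manager that appears in both chains is #1.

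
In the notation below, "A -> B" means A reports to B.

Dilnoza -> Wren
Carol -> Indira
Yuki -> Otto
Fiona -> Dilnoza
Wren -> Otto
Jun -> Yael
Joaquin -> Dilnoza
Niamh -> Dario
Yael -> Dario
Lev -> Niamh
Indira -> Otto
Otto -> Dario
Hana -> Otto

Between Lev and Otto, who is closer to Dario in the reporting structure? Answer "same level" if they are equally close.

Lev is 2 levels below Dario; Otto is 1. Otto is higher.

Otto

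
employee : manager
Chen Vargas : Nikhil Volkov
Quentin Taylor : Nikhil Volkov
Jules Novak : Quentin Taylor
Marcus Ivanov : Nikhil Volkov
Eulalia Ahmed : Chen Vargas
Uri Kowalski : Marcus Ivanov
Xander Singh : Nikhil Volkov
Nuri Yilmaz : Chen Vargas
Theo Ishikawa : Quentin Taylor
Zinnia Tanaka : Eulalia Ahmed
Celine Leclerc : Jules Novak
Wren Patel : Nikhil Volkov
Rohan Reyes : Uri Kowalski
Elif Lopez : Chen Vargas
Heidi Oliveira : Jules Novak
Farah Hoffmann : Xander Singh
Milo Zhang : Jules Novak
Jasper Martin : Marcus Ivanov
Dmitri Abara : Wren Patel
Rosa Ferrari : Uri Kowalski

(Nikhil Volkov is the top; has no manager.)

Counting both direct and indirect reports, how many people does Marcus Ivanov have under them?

4

Marcus Ivanov directly manages Uri Kowalski, Jasper Martin. Under Uri Kowalski: Rosa Ferrari, Rohan Reyes (2). Jasper Martin has no reports. So Marcus Ivanov's organization is 2 direct reports plus everyone under them: 3 + 1 = 4.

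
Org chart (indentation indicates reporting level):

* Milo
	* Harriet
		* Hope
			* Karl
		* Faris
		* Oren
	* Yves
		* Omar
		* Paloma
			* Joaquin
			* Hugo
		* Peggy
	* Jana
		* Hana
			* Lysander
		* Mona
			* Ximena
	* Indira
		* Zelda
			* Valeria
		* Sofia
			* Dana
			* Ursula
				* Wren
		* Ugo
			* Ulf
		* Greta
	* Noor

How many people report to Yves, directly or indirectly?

5

Yves directly manages Omar, Paloma, Peggy. Omar has no reports. Under Paloma: Hugo, Joaquin (2). Peggy has no reports. So Yves's organization is 3 direct reports plus everyone under them: 1 + 3 + 1 = 5.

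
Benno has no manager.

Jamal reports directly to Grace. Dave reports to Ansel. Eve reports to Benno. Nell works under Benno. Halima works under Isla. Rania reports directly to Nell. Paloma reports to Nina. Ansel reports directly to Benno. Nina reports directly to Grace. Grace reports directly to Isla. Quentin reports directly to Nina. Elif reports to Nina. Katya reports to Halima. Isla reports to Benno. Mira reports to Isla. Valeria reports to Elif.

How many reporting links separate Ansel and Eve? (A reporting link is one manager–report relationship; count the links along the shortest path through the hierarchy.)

Ansel is 1 level below Benno, and Eve is 1 level below Benno (their lowest common manager). The shortest path runs up from Ansel to Benno and back down to Eve: 1 + 1 = 2 links.

2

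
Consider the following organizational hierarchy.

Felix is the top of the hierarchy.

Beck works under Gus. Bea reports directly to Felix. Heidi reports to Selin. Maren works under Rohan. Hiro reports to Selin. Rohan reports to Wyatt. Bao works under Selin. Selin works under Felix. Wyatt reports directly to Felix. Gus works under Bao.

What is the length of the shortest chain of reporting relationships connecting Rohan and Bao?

Rohan is 2 levels below Felix, and Bao is 2 levels below Felix (their lowest common manager). The shortest path runs up from Rohan to Felix and back down to Bao: 2 + 2 = 4 links.

4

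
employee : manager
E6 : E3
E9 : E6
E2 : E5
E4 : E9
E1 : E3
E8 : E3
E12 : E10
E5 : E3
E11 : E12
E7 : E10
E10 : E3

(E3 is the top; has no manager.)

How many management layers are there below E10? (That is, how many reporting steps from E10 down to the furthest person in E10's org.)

2

The longest chain under E10 runs E10 → E12 → E11, which is 2 levels below E10.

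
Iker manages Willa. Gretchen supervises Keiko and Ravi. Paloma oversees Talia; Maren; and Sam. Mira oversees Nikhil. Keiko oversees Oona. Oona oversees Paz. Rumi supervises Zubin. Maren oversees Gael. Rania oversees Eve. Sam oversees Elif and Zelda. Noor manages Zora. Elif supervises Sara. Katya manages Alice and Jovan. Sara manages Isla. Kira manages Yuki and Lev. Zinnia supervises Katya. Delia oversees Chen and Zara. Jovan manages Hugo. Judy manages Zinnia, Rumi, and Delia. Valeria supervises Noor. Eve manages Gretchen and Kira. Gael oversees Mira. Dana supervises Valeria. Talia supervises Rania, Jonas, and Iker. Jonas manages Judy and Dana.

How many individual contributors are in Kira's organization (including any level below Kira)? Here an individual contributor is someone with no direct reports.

The people in Kira's organization with no one reporting to them are Lev, Yuki. That is 2.

2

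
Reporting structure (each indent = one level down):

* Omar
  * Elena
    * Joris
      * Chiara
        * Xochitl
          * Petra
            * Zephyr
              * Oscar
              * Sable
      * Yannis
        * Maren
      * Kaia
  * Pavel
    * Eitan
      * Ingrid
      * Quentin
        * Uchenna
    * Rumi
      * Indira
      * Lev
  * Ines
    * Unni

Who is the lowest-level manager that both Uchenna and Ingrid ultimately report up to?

Uchenna's chain of managers is Quentin, Eitan, Pavel, Omar. Ingrid's chain of managers is Eitan, Pavel, Omar. The first manager that appears in both chains is Eitan.

Eitan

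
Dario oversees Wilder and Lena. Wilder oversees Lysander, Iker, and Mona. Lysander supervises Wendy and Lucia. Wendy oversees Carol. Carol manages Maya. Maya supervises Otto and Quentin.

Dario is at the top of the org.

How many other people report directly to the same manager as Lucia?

Lucia reports to Lysander. Lysander's other direct reports are Wendy — 1 peer.

1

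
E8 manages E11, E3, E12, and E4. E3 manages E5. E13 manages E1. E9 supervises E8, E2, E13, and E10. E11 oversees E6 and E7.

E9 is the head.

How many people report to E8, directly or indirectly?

7

E8 directly manages E11, E3, E12, E4. Under E11: E7, E6 (2). Under E3: E5 (1). E12 has no reports. E4 has no reports. So E8's organization is 4 direct reports plus everyone under them: 3 + 2 + 1 + 1 = 7.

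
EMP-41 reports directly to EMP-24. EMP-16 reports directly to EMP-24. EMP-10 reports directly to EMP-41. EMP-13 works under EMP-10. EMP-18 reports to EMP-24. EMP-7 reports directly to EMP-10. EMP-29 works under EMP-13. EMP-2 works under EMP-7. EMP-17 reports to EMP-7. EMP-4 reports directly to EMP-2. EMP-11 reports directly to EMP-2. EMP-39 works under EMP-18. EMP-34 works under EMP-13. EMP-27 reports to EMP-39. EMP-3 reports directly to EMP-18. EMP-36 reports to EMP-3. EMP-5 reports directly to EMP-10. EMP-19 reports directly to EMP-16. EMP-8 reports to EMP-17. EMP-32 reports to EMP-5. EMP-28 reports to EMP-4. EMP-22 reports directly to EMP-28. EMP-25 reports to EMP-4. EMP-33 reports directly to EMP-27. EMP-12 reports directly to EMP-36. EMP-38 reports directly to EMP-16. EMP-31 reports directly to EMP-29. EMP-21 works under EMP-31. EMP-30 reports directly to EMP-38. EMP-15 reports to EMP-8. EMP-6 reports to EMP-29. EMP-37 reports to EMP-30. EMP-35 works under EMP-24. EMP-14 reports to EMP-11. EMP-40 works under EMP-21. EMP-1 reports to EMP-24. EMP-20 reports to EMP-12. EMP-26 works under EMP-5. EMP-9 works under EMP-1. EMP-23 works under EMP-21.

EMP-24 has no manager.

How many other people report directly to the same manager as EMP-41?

4

EMP-41 reports to EMP-24. EMP-24's other direct reports are EMP-16, EMP-18, EMP-35, EMP-1 — 4 peers.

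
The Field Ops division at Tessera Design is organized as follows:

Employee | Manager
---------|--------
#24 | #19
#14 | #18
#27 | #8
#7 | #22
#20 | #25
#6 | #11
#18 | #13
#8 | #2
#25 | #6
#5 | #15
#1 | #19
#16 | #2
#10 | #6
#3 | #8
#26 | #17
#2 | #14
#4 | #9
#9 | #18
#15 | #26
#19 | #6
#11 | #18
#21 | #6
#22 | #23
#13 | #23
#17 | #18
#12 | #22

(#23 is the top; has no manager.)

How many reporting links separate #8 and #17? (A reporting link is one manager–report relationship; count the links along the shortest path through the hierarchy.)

#8 is 3 levels below #18, and #17 is 1 level below #18 (their lowest common manager). The shortest path runs up from #8 to #18 and back down to #17: 3 + 1 = 4 links.

4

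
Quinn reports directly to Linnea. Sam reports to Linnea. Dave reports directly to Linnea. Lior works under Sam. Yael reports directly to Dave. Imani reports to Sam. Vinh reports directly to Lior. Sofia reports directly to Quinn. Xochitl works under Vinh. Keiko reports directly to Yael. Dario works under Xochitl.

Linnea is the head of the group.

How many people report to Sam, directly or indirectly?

5

Sam directly manages Lior, Imani. Under Lior: Vinh, Xochitl, Dario (3). Imani has no reports. So Sam's organization is 2 direct reports plus everyone under them: 4 + 1 = 5.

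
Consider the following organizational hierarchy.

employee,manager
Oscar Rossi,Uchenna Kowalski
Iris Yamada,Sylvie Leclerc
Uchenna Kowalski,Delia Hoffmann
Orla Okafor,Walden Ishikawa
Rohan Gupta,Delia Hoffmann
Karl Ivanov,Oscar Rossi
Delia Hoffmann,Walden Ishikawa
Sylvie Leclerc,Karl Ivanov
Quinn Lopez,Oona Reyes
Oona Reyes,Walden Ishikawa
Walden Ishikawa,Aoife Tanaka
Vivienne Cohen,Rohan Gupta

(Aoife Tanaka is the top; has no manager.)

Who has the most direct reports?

Direct-report counts: Aoife Tanaka has 1; Walden Ishikawa has 3; Oona Reyes has 1; Delia Hoffmann has 2; Uchenna Kowalski has 1; Oscar Rossi has 1; Karl Ivanov has 1; Sylvie Leclerc has 1; Rohan Gupta has 1. The largest is 3, held by Walden Ishikawa.

Walden Ishikawa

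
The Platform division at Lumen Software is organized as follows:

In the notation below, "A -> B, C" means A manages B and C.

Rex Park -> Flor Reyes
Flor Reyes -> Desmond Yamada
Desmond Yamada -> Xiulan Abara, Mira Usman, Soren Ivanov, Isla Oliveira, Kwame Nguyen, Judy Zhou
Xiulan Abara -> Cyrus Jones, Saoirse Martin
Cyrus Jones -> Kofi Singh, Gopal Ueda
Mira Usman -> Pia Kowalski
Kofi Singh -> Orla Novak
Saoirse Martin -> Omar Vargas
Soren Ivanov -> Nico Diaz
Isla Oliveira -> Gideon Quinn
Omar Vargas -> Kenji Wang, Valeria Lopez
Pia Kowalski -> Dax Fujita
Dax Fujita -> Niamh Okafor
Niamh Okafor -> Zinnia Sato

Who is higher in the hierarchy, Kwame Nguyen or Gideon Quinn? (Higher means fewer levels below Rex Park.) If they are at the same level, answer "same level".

Kwame Nguyen

Kwame Nguyen is 3 levels below Rex Park; Gideon Quinn is 4. Kwame Nguyen is higher.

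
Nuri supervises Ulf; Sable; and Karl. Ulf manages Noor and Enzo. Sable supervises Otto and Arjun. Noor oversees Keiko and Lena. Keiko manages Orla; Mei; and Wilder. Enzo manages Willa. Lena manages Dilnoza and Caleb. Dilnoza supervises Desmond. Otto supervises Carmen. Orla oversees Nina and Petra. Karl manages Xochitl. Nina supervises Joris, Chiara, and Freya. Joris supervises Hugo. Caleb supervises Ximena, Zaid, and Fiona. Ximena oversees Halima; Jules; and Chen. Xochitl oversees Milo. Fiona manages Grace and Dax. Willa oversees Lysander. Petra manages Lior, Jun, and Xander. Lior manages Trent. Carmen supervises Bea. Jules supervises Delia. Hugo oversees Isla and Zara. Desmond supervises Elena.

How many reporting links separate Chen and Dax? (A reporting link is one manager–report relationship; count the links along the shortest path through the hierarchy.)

4

Chen is 2 levels below Caleb, and Dax is 2 levels below Caleb (their lowest common manager). The shortest path runs up from Chen to Caleb and back down to Dax: 2 + 2 = 4 links.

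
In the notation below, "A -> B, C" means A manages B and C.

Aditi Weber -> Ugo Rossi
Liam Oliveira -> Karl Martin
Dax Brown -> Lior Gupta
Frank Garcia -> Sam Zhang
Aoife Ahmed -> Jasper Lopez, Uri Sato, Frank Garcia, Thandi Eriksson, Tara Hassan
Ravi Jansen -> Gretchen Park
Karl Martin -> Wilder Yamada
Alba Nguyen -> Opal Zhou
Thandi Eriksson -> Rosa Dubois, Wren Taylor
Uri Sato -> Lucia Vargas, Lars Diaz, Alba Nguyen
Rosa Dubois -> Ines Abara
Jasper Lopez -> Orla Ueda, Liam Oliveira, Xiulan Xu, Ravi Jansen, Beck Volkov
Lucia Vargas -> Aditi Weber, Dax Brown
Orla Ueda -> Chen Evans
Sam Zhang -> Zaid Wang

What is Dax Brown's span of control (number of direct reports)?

1

Dax Brown directly manages Lior Gupta. That is 1 direct report.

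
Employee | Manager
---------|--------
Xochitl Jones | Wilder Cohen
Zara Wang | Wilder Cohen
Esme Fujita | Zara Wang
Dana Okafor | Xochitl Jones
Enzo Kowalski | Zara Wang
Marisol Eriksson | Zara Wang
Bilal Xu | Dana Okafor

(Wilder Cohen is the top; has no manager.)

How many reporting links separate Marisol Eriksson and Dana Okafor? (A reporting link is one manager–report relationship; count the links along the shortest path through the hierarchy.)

4

Marisol Eriksson is 2 levels below Wilder Cohen, and Dana Okafor is 2 levels below Wilder Cohen (their lowest common manager). The shortest path runs up from Marisol Eriksson to Wilder Cohen and back down to Dana Okafor: 2 + 2 = 4 links.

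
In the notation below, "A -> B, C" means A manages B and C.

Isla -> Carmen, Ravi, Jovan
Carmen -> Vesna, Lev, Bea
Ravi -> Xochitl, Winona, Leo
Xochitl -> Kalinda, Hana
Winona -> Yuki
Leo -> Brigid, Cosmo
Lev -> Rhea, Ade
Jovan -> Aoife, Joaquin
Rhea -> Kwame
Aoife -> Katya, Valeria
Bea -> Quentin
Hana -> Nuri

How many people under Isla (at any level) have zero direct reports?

The people in Isla's organization with no one reporting to them are Joaquin, Valeria, Katya, Cosmo, Brigid, Yuki, Nuri, Kalinda, Quentin, Ade, Kwame, Vesna. That is 12.

12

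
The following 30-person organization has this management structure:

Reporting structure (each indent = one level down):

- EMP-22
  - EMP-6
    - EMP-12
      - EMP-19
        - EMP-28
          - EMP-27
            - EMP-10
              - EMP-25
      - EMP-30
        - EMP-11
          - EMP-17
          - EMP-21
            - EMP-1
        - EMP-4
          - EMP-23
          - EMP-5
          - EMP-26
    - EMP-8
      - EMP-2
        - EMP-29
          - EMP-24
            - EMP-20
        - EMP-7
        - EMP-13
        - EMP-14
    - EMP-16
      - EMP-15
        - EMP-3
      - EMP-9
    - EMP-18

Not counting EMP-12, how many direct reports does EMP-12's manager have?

EMP-12 reports to EMP-6. EMP-6's other direct reports are EMP-8, EMP-16, EMP-18 — 3 peers.

3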